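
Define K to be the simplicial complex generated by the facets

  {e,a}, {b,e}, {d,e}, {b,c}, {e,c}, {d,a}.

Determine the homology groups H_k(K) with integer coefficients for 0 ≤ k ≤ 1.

H_0 = Z,  H_1 = Z^2.

Take the total order a < b < c < d < e on the vertex set. Then K (dimension 1) consists of the simplices:

  0-simplices (5): a, b, c, d, e
  1-simplices (6): ad, ae, bc, be, ce, de

so the chain groups are C_0 ≅ Z^5, C_1 ≅ Z^6.

∂_1: C_1 → C_0 is given by ∂[p,q] = [q] − [p]. For instance
  ∂bc = c − b.
The resulting 5×6 matrix has rank 4, and its Smith normal form has invariant factors (1,1,1,1).

Reading off H_k = ker ∂_k / im ∂_{k+1}:

  H_0: rank C_0 − rank ∂_1 = 5 − 4 = 1, and the invariant factors of ∂_1 are all 1, so H_0 = Z.
  H_1: rank ker ∂_1 − rank ∂_2 = (6 − 4) − 0 = 2, and there is no ∂_2, so H_1 = Z^2.

(K is a triangulation of a wedge of 2 circles.)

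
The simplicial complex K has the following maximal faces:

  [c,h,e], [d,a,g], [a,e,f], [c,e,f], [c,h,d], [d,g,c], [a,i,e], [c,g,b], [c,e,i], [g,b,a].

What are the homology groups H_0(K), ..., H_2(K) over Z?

We work with the vertex ordering a < b < c < d < e < f < g < h < i. The simplices of K, each written with vertices in increasing order, are:

  0-simplices (9): a, b, c, d, e, f, g, h, i
  1-simplices (19): ab, ad, ae, af, ag, ai, bc, bg, cd, ce, cf, cg, ch, ci, dg, dh, ef, eh, ei
  2-simplices (10): abg, adg, aef, aei, bcg, cdg, cdh, cef, ceh, cei

giving chain groups C_0 ≅ Z^9, C_1 ≅ Z^19, C_2 ≅ Z^10.

The boundary map ∂_1: C_1 → C_0 is given by ∂[p,q] = [q] − [p]. For instance
  ∂ae = e − a.
The resulting 9×19 matrix has rank 8, and its Smith normal form has invariant factors (1,1,1,1,1,1,1,1).

The boundary map ∂_2: C_2 → C_1 maps a triangle to the signed sum of its edges. For instance
  ∂bcg = cg − bg + bc,
  ∂adg = dg − ag + ad.
The 19×10 boundary matrix has rank 10 and Smith normal form diag(1,1,1,1,1,1,1,1,1,1).

From H_k ≅ ker(∂_k) / im(∂_{k+1}) we obtain:

  H_0: rank C_0 − rank ∂_1 = 9 − 8 = 1, and the invariant factors of ∂_1 are all 1, so H_0 ≅ Z.
  H_1: rank ker ∂_1 − rank ∂_2 = (19 − 8) − 10 = 1, and the invariant factors of ∂_2 are all 1, so H_1 ≅ Z.
  H_2: rank ker ∂_2 − rank ∂_3 = (10 − 10) − 0 = 0, and there is no ∂_3, so H_2 ≅ 0.

H_0 = Z,  H_1 = Z,  H_2 = 0.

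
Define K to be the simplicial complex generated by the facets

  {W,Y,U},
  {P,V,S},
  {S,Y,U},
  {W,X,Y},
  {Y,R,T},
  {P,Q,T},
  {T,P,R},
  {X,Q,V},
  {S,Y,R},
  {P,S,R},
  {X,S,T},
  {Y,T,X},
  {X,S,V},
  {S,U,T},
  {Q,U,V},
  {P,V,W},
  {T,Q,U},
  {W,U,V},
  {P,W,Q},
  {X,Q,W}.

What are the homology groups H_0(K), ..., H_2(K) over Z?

Fix the vertex order P < Q < R < S < T < U < V < W < X < Y and write every simplex with vertices in increasing order. Then dim K = 2 and the simplices of K are:

  0-simplices (10): P, Q, R, S, T, U, V, W, X, Y
  1-simplices (30): PQ, PR, PS, PT, PV, PW, QT, QU, QV, QW, QX, RS, RT, RY, ST, SU, SV, SX, SY, TU, TX, TY, UV, UW, UY, VW, VX, WX, WY, XY
  2-simplices (20): PQT, PQW, PRS, PRT, PSV, PVW, QTU, QUV, QVX, QWX, RSY, RTY, STU, STX, SUY, SVX, TXY, UVW, UWY, WXY

Hence C_0 ≅ Z^10, C_1 ≅ Z^30, C_2 ≅ Z^20.

The boundary map ∂_1: C_1 → C_0 sends each edge [p,q] (with p < q) to q − p.
The 10×30 boundary matrix has rank 9 and Smith normal form diag(1,1,1,1,1,1,1,1,1).

The boundary map ∂_2: C_2 → C_1 sends each 2-simplex [p,q,r] to [q,r] − [p,r] + [p,q]. For instance
  ∂PRS = RS − PS + PR,
  ∂WXY = XY − WY + WX.
As a 30×20 matrix over Z this has rank 20, with invariant factors (1,1,1,1,1,1,1,1,1,1,1,1,1,1,1,1,1,1,1,2).

Now H_k = ker ∂_k / im ∂_{k+1}, so:

  H_0: rank C_0 − rank ∂_1 = 10 − 9 = 1, and the invariant factors of ∂_1 are all 1, so H_0 ≅ Z.
  H_1: rank ker ∂_1 − rank ∂_2 = (30 − 9) − 20 = 1, and ∂_2 has invariant factor 2 > 1, so H_1 ≅ Z ⊕ Z/2Z.
  H_2: rank ker ∂_2 − rank ∂_3 = (20 − 20) − 0 = 0, and there is no ∂_3, so H_2 ≅ 0.

(K is a triangulation of the Klein bottle.)

H_0 = Z,  H_1 = Z ⊕ Z/2Z,  H_2 = 0.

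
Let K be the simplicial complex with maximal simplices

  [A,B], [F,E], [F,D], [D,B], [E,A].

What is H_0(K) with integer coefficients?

H_0 = Z.

Fix the vertex order A < B < D < E < F and write every simplex with vertices in increasing order. Then dim K = 1 and the simplices of K are:

  0-simplices (5): A, B, D, E, F
  1-simplices (5): AB, AE, BD, DF, EF

Hence C_0 ≅ Z^5, C_1 ≅ Z^5.

Boundary ∂_1: C_1 → C_0 maps an edge to its endpoints' difference, ∂[p,q] = q − p. For instance
  ∂BD = D − B.
As a 5×5 matrix over Z this has rank 4, with invariant factors (1,1,1,1).

From H_k ≅ ker(∂_k) / im(∂_{k+1}) we obtain:

  H_0: rank C_0 − rank ∂_1 = 5 − 4 = 1, and the invariant factors of ∂_1 are all 1, so H_0 ≅ Z.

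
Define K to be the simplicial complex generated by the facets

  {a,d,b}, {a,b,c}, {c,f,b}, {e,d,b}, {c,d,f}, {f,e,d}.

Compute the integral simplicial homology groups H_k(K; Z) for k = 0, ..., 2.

H_0 ≅ Z,  H_1 ≅ Z,  H_2 = 0.

Fix the vertex order a < b < c < d < e < f and write every simplex with vertices in increasing order. Then dim K = 2 and the simplices of K are:

  0-simplices (6): a, b, c, d, e, f
  1-simplices (12): ab, ac, ad, bc, bd, be, bf, cd, cf, de, df, ef
  2-simplices (6): abc, abd, bcf, bde, cdf, def

giving chain groups C_0 ≅ Z^6, C_1 ≅ Z^12, C_2 ≅ Z^6.

∂_1: C_1 → C_0 sends each edge [p,q] (with p < q) to q − p. For instance
  ∂bc = c − b.
The 6×12 boundary matrix has rank 5 and Smith normal form diag(1,1,1,1,1).

The boundary map ∂_2: C_2 → C_1 maps a triangle to the signed sum of its edges. For instance
  ∂bcf = cf − bf + bc,
  ∂abc = bc − ac + ab.
This gives a 12×6 integer matrix of rank 6; reducing to Smith normal form yields diagonal entries (1,1,1,1,1,1).

Computing H_k = (kernel of ∂_k) / (image of ∂_{k+1}):

  H_0: rank C_0 − rank ∂_1 = 6 − 5 = 1, and the invariant factors of ∂_1 are all 1, so H_0 ≅ Z.
  H_1: rank ker ∂_1 − rank ∂_2 = (12 − 5) − 6 = 1, and the invariant factors of ∂_2 are all 1, so H_1 ≅ Z.
  H_2: rank ker ∂_2 − rank ∂_3 = (6 − 6) − 0 = 0, and there is no ∂_3, so H_2 ≅ 0.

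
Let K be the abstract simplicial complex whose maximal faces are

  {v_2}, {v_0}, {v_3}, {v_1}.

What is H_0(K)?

H_0 ≅ Z^4.

Take the total order v_0 < v_1 < v_2 < v_3 on the vertex set. Then K (dimension 0) consists of the simplices:

  0-simplices (4): [v_0], [v_1], [v_2], [v_3]

giving chain groups C_0 ≅ Z^4.

Now H_k = ker ∂_k / im ∂_{k+1}, so:

  H_0: rank C_0 − rank ∂_1 = 4 − 0 = 4, and there is no ∂_1, so H_0 ≅ Z^4.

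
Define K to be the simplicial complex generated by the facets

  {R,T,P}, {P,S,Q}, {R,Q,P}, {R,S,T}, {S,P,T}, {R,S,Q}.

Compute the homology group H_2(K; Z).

Order the vertices as P < Q < R < S < T. Listing each simplex with vertices in this order, K has dimension 2 with simplices:

  0-simplices (5): P, Q, R, S, T
  1-simplices (9): PQ, PR, PS, PT, QR, QS, RS, RT, ST
  2-simplices (6): PQR, PQS, PRT, PST, QRS, RST

Hence C_0 ≅ Z^5, C_1 ≅ Z^9, C_2 ≅ Z^6.

Boundary ∂_1: C_1 → C_0 is given by ∂[p,q] = [q] − [p]. For instance
  ∂QR = R − Q.
As a 5×9 matrix over Z this has rank 4, with invariant factors (1,1,1,1).

The boundary map ∂_2: C_2 → C_1 sends each 2-simplex [p,q,r] to [q,r] − [p,r] + [p,q]. For instance
  ∂RST = ST − RT + RS,
  ∂PST = ST − PT + PS.
The resulting 9×6 matrix has rank 5, and its Smith normal form has invariant factors (1,1,1,1,1).

Computing H_k = (kernel of ∂_k) / (image of ∂_{k+1}):

  H_2: rank ker ∂_2 − rank ∂_3 = (6 − 5) − 0 = 1, and there is no ∂_3, so H_2 = Z.

(K is a triangulation of the 2-sphere S^2.)

H_2 ≅ Z.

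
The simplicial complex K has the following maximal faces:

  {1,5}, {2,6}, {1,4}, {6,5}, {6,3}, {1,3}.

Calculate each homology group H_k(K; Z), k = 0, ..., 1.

H_0 ≅ Z,  H_1 ≅ Z.

Fix the vertex order 1 < 2 < 3 < 4 < 5 < 6 and write every simplex with vertices in increasing order. Then dim K = 1 and the simplices of K are:

  0-simplices (6): [1], [2], [3], [4], [5], [6]
  1-simplices (6): [1,3], [1,4], [1,5], [2,6], [3,6], [5,6]

giving chain groups C_0 ≅ Z^6, C_1 ≅ Z^6.

∂_1: C_1 → C_0 sends each edge [p,q] (with p < q) to q − p.
The resulting 6×6 matrix has rank 5, and its Smith normal form has invariant factors (1,1,1,1,1).

Reading off H_k = ker ∂_k / im ∂_{k+1}:

  H_0: rank C_0 − rank ∂_1 = 6 − 5 = 1, and the invariant factors of ∂_1 are all 1, so H_0 ≅ Z.
  H_1: rank ker ∂_1 − rank ∂_2 = (6 − 5) − 0 = 1, and there is no ∂_2, so H_1 ≅ Z.

As a check, the Euler characteristic is 6 − 6 = 0, which agrees with 1 − 1 = 0.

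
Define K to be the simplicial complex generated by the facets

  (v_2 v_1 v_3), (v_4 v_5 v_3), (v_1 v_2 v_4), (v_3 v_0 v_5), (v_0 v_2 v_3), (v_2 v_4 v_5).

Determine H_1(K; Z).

H_1 ≅ Z.

Fix the vertex order v_0 < v_1 < v_2 < v_3 < v_4 < v_5 and write every simplex with vertices in increasing order. Then dim K = 2 and the simplices of K are:

  0-simplices (6): [v_0], [v_1], [v_2], [v_3], [v_4], [v_5]
  1-simplices (12): [v_0,v_2], [v_0,v_3], [v_0,v_5], [v_1,v_2], [v_1,v_3], [v_1,v_4], [v_2,v_3], [v_2,v_4], [v_2,v_5], [v_3,v_4], [v_3,v_5], [v_4,v_5]
  2-simplices (6): [v_0,v_2,v_3], [v_0,v_3,v_5], [v_1,v_2,v_3], [v_1,v_2,v_4], [v_2,v_4,v_5], [v_3,v_4,v_5]

giving chain groups C_0 ≅ Z^6, C_1 ≅ Z^12, C_2 ≅ Z^6.

Boundary ∂_1: C_1 → C_0 is given by ∂[p,q] = [q] − [p]. For instance
  ∂[v_4,v_5] = [v_5] − [v_4].
The 6×12 boundary matrix has rank 5 and Smith normal form diag(1,1,1,1,1).

The boundary map ∂_2: C_2 → C_1 sends each 2-simplex [p,q,r] to [q,r] − [p,r] + [p,q]. For instance
  ∂[v_1,v_2,v_3] = [v_2,v_3] − [v_1,v_3] + [v_1,v_2],
  ∂[v_1,v_2,v_4] = [v_2,v_4] − [v_1,v_4] + [v_1,v_2].
As a 12×6 matrix over Z this has rank 6, with invariant factors (1,1,1,1,1,1).

Reading off H_k = ker ∂_k / im ∂_{k+1}:

  H_1: rank ker ∂_1 − rank ∂_2 = (12 − 5) − 6 = 1, and the invariant factors of ∂_2 are all 1, so H_1 ≅ Z.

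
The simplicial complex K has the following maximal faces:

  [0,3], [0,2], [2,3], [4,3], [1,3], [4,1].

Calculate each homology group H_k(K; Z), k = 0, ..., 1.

H_0 ≅ Z,  H_1 ≅ Z^2.

Fix the vertex order 0 < 1 < 2 < 3 < 4 and write every simplex with vertices in increasing order. Then dim K = 1 and the simplices of K are:

  0-simplices (5): [0], [1], [2], [3], [4]
  1-simplices (6): [0,2], [0,3], [1,3], [1,4], [2,3], [3,4]

Hence C_0 ≅ Z^5, C_1 ≅ Z^6.

The boundary map ∂_1: C_1 → C_0 maps an edge to its endpoints' difference, ∂[p,q] = q − p. For instance
  ∂[1,4] = [4] − [1].
This gives a 5×6 integer matrix of rank 4; reducing to Smith normal form yields diagonal entries (1,1,1,1).

From H_k ≅ ker(∂_k) / im(∂_{k+1}) we obtain:

  H_0: rank C_0 − rank ∂_1 = 5 − 4 = 1, and the invariant factors of ∂_1 are all 1, so H_0 ≅ Z.
  H_1: rank ker ∂_1 − rank ∂_2 = (6 − 4) − 0 = 2, and there is no ∂_2, so H_1 ≅ Z^2.

As a check, the Euler characteristic is 5 − 6 = -1, which agrees with 1 − 2 = -1.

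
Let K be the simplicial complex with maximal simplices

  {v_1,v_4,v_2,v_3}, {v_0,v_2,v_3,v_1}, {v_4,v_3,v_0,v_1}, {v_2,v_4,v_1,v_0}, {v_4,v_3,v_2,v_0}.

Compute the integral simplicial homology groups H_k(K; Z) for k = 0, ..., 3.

Fix the vertex order v_0 < v_1 < v_2 < v_3 < v_4 and write every simplex with vertices in increasing order. Then dim K = 3 and the simplices of K are:

  0-simplices (5): [v_0], [v_1], [v_2], [v_3], [v_4]
  1-simplices (10): [v_0,v_1], [v_0,v_2], [v_0,v_3], [v_0,v_4], [v_1,v_2], [v_1,v_3], [v_1,v_4], [v_2,v_3], [v_2,v_4], [v_3,v_4]
  2-simplices (10): [v_0,v_1,v_2], [v_0,v_1,v_3], [v_0,v_1,v_4], [v_0,v_2,v_3], [v_0,v_2,v_4], [v_0,v_3,v_4], [v_1,v_2,v_3], [v_1,v_2,v_4], [v_1,v_3,v_4], [v_2,v_3,v_4]
  3-simplices (5): [v_0,v_1,v_2,v_3], [v_0,v_1,v_2,v_4], [v_0,v_1,v_3,v_4], [v_0,v_2,v_3,v_4], [v_1,v_2,v_3,v_4]

Hence C_0 ≅ Z^5, C_1 ≅ Z^10, C_2 ≅ Z^10, C_3 ≅ Z^5.

The boundary map ∂_1: C_1 → C_0 sends each edge [p,q] (with p < q) to q − p.
The 5×10 boundary matrix has rank 4 and Smith normal form diag(1,1,1,1).

Boundary ∂_2: C_2 → C_1 maps a triangle to the signed sum of its edges. For instance
  ∂[v_0,v_1,v_3] = [v_1,v_3] − [v_0,v_3] + [v_0,v_1],
  ∂[v_0,v_3,v_4] = [v_3,v_4] − [v_0,v_4] + [v_0,v_3].
The 10×10 boundary matrix has rank 6 and Smith normal form diag(1,1,1,1,1,1).

∂_3: C_3 → C_2 sends each 3-simplex σ to the alternating sum Σ_i (−1)^i (σ with its i-th vertex removed). For instance
  ∂[v_1,v_2,v_3,v_4] = [v_2,v_3,v_4] − [v_1,v_3,v_4] + [v_1,v_2,v_4] − [v_1,v_2,v_3],
  ∂[v_0,v_1,v_2,v_3] = [v_1,v_2,v_3] − [v_0,v_2,v_3] + [v_0,v_1,v_3] − [v_0,v_1,v_2].
As a 10×5 matrix over Z this has rank 4, with invariant factors (1,1,1,1).

Reading off H_k = ker ∂_k / im ∂_{k+1}:

  H_0: rank C_0 − rank ∂_1 = 5 − 4 = 1, and the invariant factors of ∂_1 are all 1, so H_0 ≅ Z.
  H_1: rank ker ∂_1 − rank ∂_2 = (10 − 4) − 6 = 0, and the invariant factors of ∂_2 are all 1, so H_1 ≅ 0.
  H_2: rank ker ∂_2 − rank ∂_3 = (10 − 6) − 4 = 0, and the invariant factors of ∂_3 are all 1, so H_2 ≅ 0.
  H_3: rank ker ∂_3 − rank ∂_4 = (5 − 4) − 0 = 1, and there is no ∂_4, so H_3 ≅ Z.

H_0 ≅ Z,  H_1 = 0,  H_2 = 0,  H_3 ≅ Z.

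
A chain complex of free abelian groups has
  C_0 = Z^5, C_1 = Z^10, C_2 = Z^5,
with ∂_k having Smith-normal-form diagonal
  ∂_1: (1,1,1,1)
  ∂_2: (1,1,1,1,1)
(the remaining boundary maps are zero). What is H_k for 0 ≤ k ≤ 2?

H_0: b_0 = 5 − 0 − 4 = 1; torsion from ∂_1 factors > 1: none. So H_0 = Z.
H_1: b_1 = 10 − 4 − 5 = 1; torsion from ∂_2 factors > 1: none. So H_1 = Z.
H_2: b_2 = 5 − 5 − 0 = 0; torsion from ∂_3 factors > 1: none. So H_2 = 0.

H_0 = Z,  H_1 = Z,  H_2 = 0.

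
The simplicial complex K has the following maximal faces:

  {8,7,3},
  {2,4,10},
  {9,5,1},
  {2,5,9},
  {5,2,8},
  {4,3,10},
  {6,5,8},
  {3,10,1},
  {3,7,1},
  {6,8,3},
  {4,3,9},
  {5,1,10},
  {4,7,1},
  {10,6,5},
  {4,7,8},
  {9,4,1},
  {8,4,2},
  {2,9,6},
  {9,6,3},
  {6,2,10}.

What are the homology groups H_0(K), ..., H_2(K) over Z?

H_0 = Z,  H_1 = Z ⊕ Z_2,  H_2 = 0.

Fix the vertex order 1 < 2 < 3 < 4 < 5 < 6 < 7 < 8 < 9 < 10 and write every simplex with vertices in increasing order. Then dim K = 2 and the simplices of K are:

  0-simplices (10): [1], [2], [3], [4], [5], [6], [7], [8], [9], [10]
  1-simplices (30): (30 of them)
  2-simplices (20): (20 of them)

Hence C_0 ≅ Z^10, C_1 ≅ Z^30, C_2 ≅ Z^20.

Boundary ∂_1: C_1 → C_0 maps an edge to its endpoints' difference, ∂[p,q] = q − p.
The resulting 10×30 matrix has rank 9, and its Smith normal form has invariant factors (1,1,1,1,1,1,1,1,1).

∂_2: C_2 → C_1 acts by ∂[p,q,r] = [q,r] − [p,r] + [p,q]. For instance
  ∂[4,7,8] = [7,8] − [4,8] + [4,7],
  ∂[1,3,7] = [3,7] − [1,7] + [1,3].
The 30×20 boundary matrix has rank 20 and Smith normal form diag(1,1,1,1,1,1,1,1,1,1,1,1,1,1,1,1,1,1,1,2).

From H_k ≅ ker(∂_k) / im(∂_{k+1}) we obtain:

  H_0: rank C_0 − rank ∂_1 = 10 − 9 = 1, and the invariant factors of ∂_1 are all 1, so H_0 = Z.
  H_1: rank ker ∂_1 − rank ∂_2 = (30 − 9) − 20 = 1, and ∂_2 has invariant factor 2 > 1, so H_1 = Z ⊕ Z_2.
  H_2: rank ker ∂_2 − rank ∂_3 = (20 − 20) − 0 = 0, and there is no ∂_3, so H_2 = 0.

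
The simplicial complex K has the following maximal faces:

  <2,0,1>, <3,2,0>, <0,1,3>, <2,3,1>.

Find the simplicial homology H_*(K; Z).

K has 4 vertices, 6 edges, 4 triangles.
rank ∂_0 = 0, rank ∂_1 = 3 ⇒ b_0 = 4 − 0 − 3 = 1; all invariant factors of ∂_1 are 1 so no torsion. So H_0 = Z.
rank ∂_1 = 3, rank ∂_2 = 3 ⇒ b_1 = 6 − 3 − 3 = 0; all invariant factors of ∂_2 are 1 so no torsion. So H_1 = 0.
rank ∂_2 = 3, rank ∂_3 = 0 ⇒ b_2 = 4 − 3 − 0 = 1. So H_2 = Z.

H_0 ≅ Z,  H_1 = 0,  H_2 ≅ Z.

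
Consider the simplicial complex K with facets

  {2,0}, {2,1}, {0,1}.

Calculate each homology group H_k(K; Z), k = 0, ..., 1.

H_0 = Z,  H_1 = Z.

K has 3 vertices, 3 edges.
rank ∂_0 = 0, rank ∂_1 = 2 ⇒ b_0 = 3 − 0 − 2 = 1; all invariant factors of ∂_1 are 1 so no torsion. So H_0 = Z.
rank ∂_1 = 2, rank ∂_2 = 0 ⇒ b_1 = 3 − 2 − 0 = 1. So H_1 = Z.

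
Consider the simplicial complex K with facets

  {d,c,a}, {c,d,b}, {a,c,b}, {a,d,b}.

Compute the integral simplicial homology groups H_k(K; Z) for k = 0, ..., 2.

Fix the vertex order a < b < c < d and write every simplex with vertices in increasing order. Then dim K = 2 and the simplices of K are:

  0-simplices (4): a, b, c, d
  1-simplices (6): ab, ac, ad, bc, bd, cd
  2-simplices (4): abc, abd, acd, bcd

Hence C_0 ≅ Z^4, C_1 ≅ Z^6, C_2 ≅ Z^4.

∂_1: C_1 → C_0 sends each edge [p,q] (with p < q) to q − p. For instance
  ∂ad = d − a.
This gives a 4×6 integer matrix of rank 3; reducing to Smith normal form yields diagonal entries (1,1,1).

The boundary map ∂_2: C_2 → C_1 maps a triangle to the signed sum of its edges. For instance
  ∂abc = bc − ac + ab,
  ∂acd = cd − ad + ac.
The 6×4 boundary matrix has rank 3 and Smith normal form diag(1,1,1).

Computing H_k = (kernel of ∂_k) / (image of ∂_{k+1}):

  H_0: rank C_0 − rank ∂_1 = 4 − 3 = 1, and the invariant factors of ∂_1 are all 1, so H_0 = Z.
  H_1: rank ker ∂_1 − rank ∂_2 = (6 − 3) − 3 = 0, and the invariant factors of ∂_2 are all 1, so H_1 = 0.
  H_2: rank ker ∂_2 − rank ∂_3 = (4 − 3) − 0 = 1, and there is no ∂_3, so H_2 = Z.

(K is a triangulation of the 2-sphere S^2.)

H_0 ≅ Z,  H_1 = 0,  H_2 ≅ Z.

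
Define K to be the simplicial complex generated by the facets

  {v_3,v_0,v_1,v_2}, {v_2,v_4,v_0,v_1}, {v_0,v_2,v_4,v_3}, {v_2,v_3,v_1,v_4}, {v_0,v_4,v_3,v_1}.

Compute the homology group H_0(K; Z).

H_0 ≅ Z.

Take the total order v_0 < v_1 < v_2 < v_3 < v_4 on the vertex set. Then K (dimension 3) consists of the simplices:

  0-simplices (5): [v_0], [v_1], [v_2], [v_3], [v_4]
  1-simplices (10): [v_0,v_1], [v_0,v_2], [v_0,v_3], [v_0,v_4], [v_1,v_2], [v_1,v_3], [v_1,v_4], [v_2,v_3], [v_2,v_4], [v_3,v_4]
  2-simplices (10): [v_0,v_1,v_2], [v_0,v_1,v_3], [v_0,v_1,v_4], [v_0,v_2,v_3], [v_0,v_2,v_4], [v_0,v_3,v_4], [v_1,v_2,v_3], [v_1,v_2,v_4], [v_1,v_3,v_4], [v_2,v_3,v_4]
  3-simplices (5): [v_0,v_1,v_2,v_3], [v_0,v_1,v_2,v_4], [v_0,v_1,v_3,v_4], [v_0,v_2,v_3,v_4], [v_1,v_2,v_3,v_4]

so the chain groups are C_0 ≅ Z^5, C_1 ≅ Z^10, C_2 ≅ Z^10, C_3 ≅ Z^5.

The boundary map ∂_1: C_1 → C_0 is given by ∂[p,q] = [q] − [p].
The resulting 5×10 matrix has rank 4, and its Smith normal form has invariant factors (1,1,1,1).

The boundary map ∂_2: C_2 → C_1 sends each 2-simplex [p,q,r] to [q,r] − [p,r] + [p,q]. For instance
  ∂[v_0,v_2,v_4] = [v_2,v_4] − [v_0,v_4] + [v_0,v_2],
  ∂[v_0,v_2,v_3] = [v_2,v_3] − [v_0,v_3] + [v_0,v_2].
The 10×10 boundary matrix has rank 6 and Smith normal form diag(1,1,1,1,1,1).

∂_3: C_3 → C_2 sends each 3-simplex σ to the alternating sum Σ_i (−1)^i (σ with its i-th vertex removed). For instance
  ∂[v_1,v_2,v_3,v_4] = [v_2,v_3,v_4] − [v_1,v_3,v_4] + [v_1,v_2,v_4] − [v_1,v_2,v_3],
  ∂[v_0,v_1,v_2,v_3] = [v_1,v_2,v_3] − [v_0,v_2,v_3] + [v_0,v_1,v_3] − [v_0,v_1,v_2].
As a 10×5 matrix over Z this has rank 4, with invariant factors (1,1,1,1).

Reading off H_k = ker ∂_k / im ∂_{k+1}:

  H_0: rank C_0 − rank ∂_1 = 5 − 4 = 1, and the invariant factors of ∂_1 are all 1, so H_0 = Z.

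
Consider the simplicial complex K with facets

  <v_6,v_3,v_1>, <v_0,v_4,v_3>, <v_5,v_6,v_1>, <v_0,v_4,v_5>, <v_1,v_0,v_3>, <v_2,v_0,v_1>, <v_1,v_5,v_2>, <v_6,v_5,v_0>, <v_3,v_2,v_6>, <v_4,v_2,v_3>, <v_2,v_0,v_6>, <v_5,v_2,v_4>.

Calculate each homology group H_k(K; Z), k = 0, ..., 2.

Take the total order v_0 < v_1 < v_2 < v_3 < v_4 < v_5 < v_6 on the vertex set. Then K (dimension 2) consists of the simplices:

  0-simplices (7): [v_0], [v_1], [v_2], [v_3], [v_4], [v_5], [v_6]
  1-simplices (18): (18 of them)
  2-simplices (12): (12 of them)

so the chain groups are C_0 ≅ Z^7, C_1 ≅ Z^18, C_2 ≅ Z^12.

Boundary ∂_1: C_1 → C_0 maps an edge to its endpoints' difference, ∂[p,q] = q − p.
The 7×18 boundary matrix has rank 6 and Smith normal form diag(1,1,1,1,1,1).

Boundary ∂_2: C_2 → C_1 acts by ∂[p,q,r] = [q,r] − [p,r] + [p,q]. For instance
  ∂[v_0,v_3,v_4] = [v_3,v_4] − [v_0,v_4] + [v_0,v_3],
  ∂[v_1,v_3,v_6] = [v_3,v_6] − [v_1,v_6] + [v_1,v_3].
As a 18×12 matrix over Z this has rank 12, with invariant factors (1,1,1,1,1,1,1,1,1,1,1,2).

Reading off H_k = ker ∂_k / im ∂_{k+1}:

  H_0: rank C_0 − rank ∂_1 = 7 − 6 = 1, and the invariant factors of ∂_1 are all 1, so H_0 = Z.
  H_1: rank ker ∂_1 − rank ∂_2 = (18 − 6) − 12 = 0, and ∂_2 has invariant factor 2 > 1, so H_1 = Z/2.
  H_2: rank ker ∂_2 − rank ∂_3 = (12 − 12) − 0 = 0, and there is no ∂_3, so H_2 = 0.

As a check, the Euler characteristic is 7 − 18 + 12 = 1, which agrees with 1 − 0 + 0 = 1.
(K is a triangulation of the real projective plane RP^2.)

H_0 ≅ Z,  H_1 ≅ Z/2,  H_2 = 0.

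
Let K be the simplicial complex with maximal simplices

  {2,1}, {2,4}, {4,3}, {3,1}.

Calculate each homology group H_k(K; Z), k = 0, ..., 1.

Take the total order 1 < 2 < 3 < 4 on the vertex set. Then K (dimension 1) consists of the simplices:

  0-simplices (4): [1], [2], [3], [4]
  1-simplices (4): [1,2], [1,3], [2,4], [3,4]

giving chain groups C_0 ≅ Z^4, C_1 ≅ Z^4.

The boundary map ∂_1: C_1 → C_0 sends each edge [p,q] (with p < q) to q − p.
As a 4×4 matrix over Z this has rank 3, with invariant factors (1,1,1).

From H_k ≅ ker(∂_k) / im(∂_{k+1}) we obtain:

  H_0: rank C_0 − rank ∂_1 = 4 − 3 = 1, and the invariant factors of ∂_1 are all 1, so H_0 = Z.
  H_1: rank ker ∂_1 − rank ∂_2 = (4 − 3) − 0 = 1, and there is no ∂_2, so H_1 = Z.

H_0 = Z,  H_1 = Z.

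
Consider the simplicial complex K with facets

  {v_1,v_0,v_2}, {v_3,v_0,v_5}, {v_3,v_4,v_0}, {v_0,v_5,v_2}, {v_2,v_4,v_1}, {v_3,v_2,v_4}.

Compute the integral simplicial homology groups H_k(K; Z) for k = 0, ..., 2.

H_0 ≅ Z,  H_1 ≅ Z,  H_2 = 0.

Fix the vertex order v_0 < v_1 < v_2 < v_3 < v_4 < v_5 and write every simplex with vertices in increasing order. Then dim K = 2 and the simplices of K are:

  0-simplices (6): [v_0], [v_1], [v_2], [v_3], [v_4], [v_5]
  1-simplices (12): [v_0,v_1], [v_0,v_2], [v_0,v_3], [v_0,v_4], [v_0,v_5], [v_1,v_2], [v_1,v_4], [v_2,v_3], [v_2,v_4], [v_2,v_5], [v_3,v_4], [v_3,v_5]
  2-simplices (6): [v_0,v_1,v_2], [v_0,v_2,v_5], [v_0,v_3,v_4], [v_0,v_3,v_5], [v_1,v_2,v_4], [v_2,v_3,v_4]

Hence C_0 ≅ Z^6, C_1 ≅ Z^12, C_2 ≅ Z^6.

∂_1: C_1 → C_0 is given by ∂[p,q] = [q] − [p].
The 6×12 boundary matrix has rank 5 and Smith normal form diag(1,1,1,1,1).

∂_2: C_2 → C_1 maps a triangle to the signed sum of its edges. For instance
  ∂[v_0,v_2,v_5] = [v_2,v_5] − [v_0,v_5] + [v_0,v_2],
  ∂[v_0,v_3,v_5] = [v_3,v_5] − [v_0,v_5] + [v_0,v_3].
The 12×6 boundary matrix has rank 6 and Smith normal form diag(1,1,1,1,1,1).

Reading off H_k = ker ∂_k / im ∂_{k+1}:

  H_0: rank C_0 − rank ∂_1 = 6 − 5 = 1, and the invariant factors of ∂_1 are all 1, so H_0 ≅ Z.
  H_1: rank ker ∂_1 − rank ∂_2 = (12 − 5) − 6 = 1, and the invariant factors of ∂_2 are all 1, so H_1 ≅ Z.
  H_2: rank ker ∂_2 − rank ∂_3 = (6 − 6) − 0 = 0, and there is no ∂_3, so H_2 ≅ 0.

(K is a triangulation of the cylinder S^1 x I.)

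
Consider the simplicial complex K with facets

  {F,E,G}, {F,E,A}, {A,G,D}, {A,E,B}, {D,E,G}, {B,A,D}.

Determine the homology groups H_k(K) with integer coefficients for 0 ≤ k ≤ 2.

K has 6 vertices, 12 edges, 6 triangles.
rank ∂_0 = 0, rank ∂_1 = 5 ⇒ b_0 = 6 − 0 − 5 = 1; all invariant factors of ∂_1 are 1 so no torsion. So H_0 = Z.
rank ∂_1 = 5, rank ∂_2 = 6 ⇒ b_1 = 12 − 5 − 6 = 1; all invariant factors of ∂_2 are 1 so no torsion. So H_1 = Z.
rank ∂_2 = 6, rank ∂_3 = 0 ⇒ b_2 = 6 − 6 − 0 = 0. So H_2 = 0.

H_0 ≅ Z,  H_1 ≅ Z,  H_2 = 0.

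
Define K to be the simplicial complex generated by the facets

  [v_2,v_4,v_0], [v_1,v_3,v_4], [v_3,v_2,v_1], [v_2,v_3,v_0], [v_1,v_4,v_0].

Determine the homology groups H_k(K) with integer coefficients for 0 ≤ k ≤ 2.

H_0 = Z,  H_1 = Z,  H_2 = 0.

Order the vertices as v_0 < v_1 < v_2 < v_3 < v_4. Listing each simplex with vertices in this order, K has dimension 2 with simplices:

  0-simplices (5): [v_0], [v_1], [v_2], [v_3], [v_4]
  1-simplices (10): [v_0,v_1], [v_0,v_2], [v_0,v_3], [v_0,v_4], [v_1,v_2], [v_1,v_3], [v_1,v_4], [v_2,v_3], [v_2,v_4], [v_3,v_4]
  2-simplices (5): [v_0,v_1,v_4], [v_0,v_2,v_3], [v_0,v_2,v_4], [v_1,v_2,v_3], [v_1,v_3,v_4]

giving chain groups C_0 ≅ Z^5, C_1 ≅ Z^10, C_2 ≅ Z^5.

The boundary map ∂_1: C_1 → C_0 maps an edge to its endpoints' difference, ∂[p,q] = q − p. For instance
  ∂[v_1,v_3] = [v_3] − [v_1].
This gives a 5×10 integer matrix of rank 4; reducing to Smith normal form yields diagonal entries (1,1,1,1).

∂_2: C_2 → C_1 sends each 2-simplex [p,q,r] to [q,r] − [p,r] + [p,q]. For instance
  ∂[v_0,v_1,v_4] = [v_1,v_4] − [v_0,v_4] + [v_0,v_1],
  ∂[v_1,v_3,v_4] = [v_3,v_4] − [v_1,v_4] + [v_1,v_3].
The 10×5 boundary matrix has rank 5 and Smith normal form diag(1,1,1,1,1).

From H_k ≅ ker(∂_k) / im(∂_{k+1}) we obtain:

  H_0: rank C_0 − rank ∂_1 = 5 − 4 = 1, and the invariant factors of ∂_1 are all 1, so H_0 ≅ Z.
  H_1: rank ker ∂_1 − rank ∂_2 = (10 − 4) − 5 = 1, and the invariant factors of ∂_2 are all 1, so H_1 ≅ Z.
  H_2: rank ker ∂_2 − rank ∂_3 = (5 − 5) − 0 = 0, and there is no ∂_3, so H_2 ≅ 0.

As a check, the Euler characteristic is 5 − 10 + 5 = 0, which agrees with 1 − 1 + 0 = 0.
(K is a triangulation of the Möbius band.)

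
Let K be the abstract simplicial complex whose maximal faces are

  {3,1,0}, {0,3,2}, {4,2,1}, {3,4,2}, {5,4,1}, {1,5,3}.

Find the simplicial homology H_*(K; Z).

H_0 ≅ Z,  H_1 ≅ Z,  H_2 = 0.

Fix the vertex order 0 < 1 < 2 < 3 < 4 < 5 and write every simplex with vertices in increasing order. Then dim K = 2 and the simplices of K are:

  0-simplices (6): [0], [1], [2], [3], [4], [5]
  1-simplices (12): [0,1], [0,2], [0,3], [1,2], [1,3], [1,4], [1,5], [2,3], [2,4], [3,4], [3,5], [4,5]
  2-simplices (6): [0,1,3], [0,2,3], [1,2,4], [1,3,5], [1,4,5], [2,3,4]

Hence C_0 ≅ Z^6, C_1 ≅ Z^12, C_2 ≅ Z^6.

The boundary map ∂_1: C_1 → C_0 sends each edge [p,q] (with p < q) to q − p. For instance
  ∂[2,3] = [3] − [2].
This gives a 6×12 integer matrix of rank 5; reducing to Smith normal form yields diagonal entries (1,1,1,1,1).

∂_2: C_2 → C_1 maps a triangle to the signed sum of its edges. For instance
  ∂[1,2,4] = [2,4] − [1,4] + [1,2],
  ∂[0,2,3] = [2,3] − [0,3] + [0,2].
This gives a 12×6 integer matrix of rank 6; reducing to Smith normal form yields diagonal entries (1,1,1,1,1,1).

Now H_k = ker ∂_k / im ∂_{k+1}, so:

  H_0: rank C_0 − rank ∂_1 = 6 − 5 = 1, and the invariant factors of ∂_1 are all 1, so H_0 ≅ Z.
  H_1: rank ker ∂_1 − rank ∂_2 = (12 − 5) − 6 = 1, and the invariant factors of ∂_2 are all 1, so H_1 ≅ Z.
  H_2: rank ker ∂_2 − rank ∂_3 = (6 − 6) − 0 = 0, and there is no ∂_3, so H_2 ≅ 0.

(K is a triangulation of the cylinder S^1 x I.)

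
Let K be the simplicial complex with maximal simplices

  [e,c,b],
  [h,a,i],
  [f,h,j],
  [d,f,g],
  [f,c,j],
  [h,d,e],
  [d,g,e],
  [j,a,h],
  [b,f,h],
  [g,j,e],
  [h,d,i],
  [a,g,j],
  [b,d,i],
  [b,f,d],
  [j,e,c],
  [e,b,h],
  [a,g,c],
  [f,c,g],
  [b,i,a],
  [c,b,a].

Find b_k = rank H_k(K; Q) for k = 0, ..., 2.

b_0 = 1, b_1 = 1, b_2 = 0.

Take the total order a < b < c < d < e < f < g < h < i < j on the vertex set. Then K (dimension 2) consists of the simplices:

  0-simplices (10): a, b, c, d, e, f, g, h, i, j
  1-simplices (30): ab, ac, ag, ah, ai, aj, bc, bd, be, bf, bh, bi, ce, cf, cg, cj, de, df, dg, dh, di, eg, eh, ej, fg, fh, fj, gj, hi, hj
  2-simplices (20): abc, abi, acg, agj, ahi, ahj, bce, bdf, bdi, beh, bfh, cej, cfg, cfj, deg, deh, dfg, dhi, egj, fhj

giving chain groups C_0 ≅ Z^10, C_1 ≅ Z^30, C_2 ≅ Z^20.

Boundary ∂_1: C_1 → C_0 maps an edge to its endpoints' difference, ∂[p,q] = q − p. For instance
  ∂ag = g − a.
The resulting 10×30 matrix has rank 9, and its Smith normal form has invariant factors (1,1,1,1,1,1,1,1,1).

∂_2: C_2 → C_1 acts by ∂[p,q,r] = [q,r] − [p,r] + [p,q]. For instance
  ∂dfg = fg − dg + df,
  ∂abc = bc − ac + ab.
This gives a 30×20 integer matrix of rank 20; reducing to Smith normal form yields diagonal entries (1,1,1,1,1,1,1,1,1,1,1,1,1,1,1,1,1,1,1,2).

From H_k ≅ ker(∂_k) / im(∂_{k+1}) we obtain:

  H_0: rank C_0 − rank ∂_1 = 10 − 9 = 1, and the invariant factors of ∂_1 are all 1, so H_0 = Z.
  H_1: rank ker ∂_1 − rank ∂_2 = (30 − 9) − 20 = 1, and ∂_2 has invariant factor 2 > 1, so H_1 = Z ⊕ Z/2.
  H_2: rank ker ∂_2 − rank ∂_3 = (20 − 20) − 0 = 0, and there is no ∂_3, so H_2 = 0.

Hence the Betti numbers are b_0 = 1, b_1 = 1, b_2 = 0.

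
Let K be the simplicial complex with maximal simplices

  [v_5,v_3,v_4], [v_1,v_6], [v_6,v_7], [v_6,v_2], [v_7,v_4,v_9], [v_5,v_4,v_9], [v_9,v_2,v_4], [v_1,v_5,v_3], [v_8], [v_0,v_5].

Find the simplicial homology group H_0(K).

Fix the vertex order v_0 < v_1 < v_2 < v_3 < v_4 < v_5 < v_6 < v_7 < v_8 < v_9 and write every simplex with vertices in increasing order. Then dim K = 2 and the simplices of K are:

  0-simplices (10): [v_0], [v_1], [v_2], [v_3], [v_4], [v_5], [v_6], [v_7], [v_8], [v_9]
  1-simplices (15): (15 of them)
  2-simplices (5): [v_1,v_3,v_5], [v_2,v_4,v_9], [v_3,v_4,v_5], [v_4,v_5,v_9], [v_4,v_7,v_9]

Hence C_0 ≅ Z^10, C_1 ≅ Z^15, C_2 ≅ Z^5.

∂_1: C_1 → C_0 maps an edge to its endpoints' difference, ∂[p,q] = q − p. For instance
  ∂[v_1,v_6] = [v_6] − [v_1].
As a 10×15 matrix over Z this has rank 8, with invariant factors (1,1,1,1,1,1,1,1).

The boundary map ∂_2: C_2 → C_1 maps a triangle to the signed sum of its edges. For instance
  ∂[v_4,v_5,v_9] = [v_5,v_9] − [v_4,v_9] + [v_4,v_5],
  ∂[v_4,v_7,v_9] = [v_7,v_9] − [v_4,v_9] + [v_4,v_7].
The resulting 15×5 matrix has rank 5, and its Smith normal form has invariant factors (1,1,1,1,1).

Reading off H_k = ker ∂_k / im ∂_{k+1}:

  H_0: rank C_0 − rank ∂_1 = 10 − 8 = 2, and the invariant factors of ∂_1 are all 1, so H_0 ≅ Z^2.

H_0 ≅ Z^2.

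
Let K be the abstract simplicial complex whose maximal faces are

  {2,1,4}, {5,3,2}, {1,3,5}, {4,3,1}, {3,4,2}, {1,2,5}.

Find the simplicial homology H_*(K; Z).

Take the total order 1 < 2 < 3 < 4 < 5 on the vertex set. Then K (dimension 2) consists of the simplices:

  0-simplices (5): [1], [2], [3], [4], [5]
  1-simplices (9): [1,2], [1,3], [1,4], [1,5], [2,3], [2,4], [2,5], [3,4], [3,5]
  2-simplices (6): [1,2,4], [1,2,5], [1,3,4], [1,3,5], [2,3,4], [2,3,5]

Hence C_0 ≅ Z^5, C_1 ≅ Z^9, C_2 ≅ Z^6.

The boundary map ∂_1: C_1 → C_0 is given by ∂[p,q] = [q] − [p]. For instance
  ∂[2,3] = [3] − [2].
The resulting 5×9 matrix has rank 4, and its Smith normal form has invariant factors (1,1,1,1).

Boundary ∂_2: C_2 → C_1 maps a triangle to the signed sum of its edges. For instance
  ∂[2,3,4] = [3,4] − [2,4] + [2,3],
  ∂[2,3,5] = [3,5] − [2,5] + [2,3].
The resulting 9×6 matrix has rank 5, and its Smith normal form has invariant factors (1,1,1,1,1).

Computing H_k = (kernel of ∂_k) / (image of ∂_{k+1}):

  H_0: rank C_0 − rank ∂_1 = 5 − 4 = 1, and the invariant factors of ∂_1 are all 1, so H_0 = Z.
  H_1: rank ker ∂_1 − rank ∂_2 = (9 − 4) − 5 = 0, and the invariant factors of ∂_2 are all 1, so H_1 = 0.
  H_2: rank ker ∂_2 − rank ∂_3 = (6 − 5) − 0 = 1, and there is no ∂_3, so H_2 = Z.

H_0 ≅ Z,  H_1 = 0,  H_2 ≅ Z.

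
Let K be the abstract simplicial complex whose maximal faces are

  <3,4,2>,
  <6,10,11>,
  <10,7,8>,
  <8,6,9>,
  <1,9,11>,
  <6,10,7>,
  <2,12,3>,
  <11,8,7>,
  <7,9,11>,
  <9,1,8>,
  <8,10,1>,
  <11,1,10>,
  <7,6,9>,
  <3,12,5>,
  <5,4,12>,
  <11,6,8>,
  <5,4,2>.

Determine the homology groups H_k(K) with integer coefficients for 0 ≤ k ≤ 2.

H_0 = Z^2,  H_1 = Z ⊕ Z/2Z,  H_2 = 0.

We work with the vertex ordering 1 < 2 < 3 < 4 < 5 < 6 < 7 < 8 < 9 < 10 < 11 < 12. The simplices of K, each written with vertices in increasing order, are:

  0-simplices (12): [1], [2], [3], [4], [5], [6], [7], [8], [9], [10], [11], [12]
  1-simplices (28): (28 of them)
  2-simplices (17): (17 of them)

giving chain groups C_0 ≅ Z^12, C_1 ≅ Z^28, C_2 ≅ Z^17.

∂_1: C_1 → C_0 is given by ∂[p,q] = [q] − [p]. For instance
  ∂[2,5] = [5] − [2].
This gives a 12×28 integer matrix of rank 10; reducing to Smith normal form yields diagonal entries (1,1,1,1,1,1,1,1,1,1).

The boundary map ∂_2: C_2 → C_1 sends each 2-simplex [p,q,r] to [q,r] − [p,r] + [p,q]. For instance
  ∂[2,4,5] = [4,5] − [2,5] + [2,4],
  ∂[2,3,12] = [3,12] − [2,12] + [2,3].
The 28×17 boundary matrix has rank 17 and Smith normal form diag(1,1,1,1,1,1,1,1,1,1,1,1,1,1,1,1,2).

Reading off H_k = ker ∂_k / im ∂_{k+1}:

  H_0: rank C_0 − rank ∂_1 = 12 − 10 = 2, and the invariant factors of ∂_1 are all 1, so H_0 ≅ Z^2.
  H_1: rank ker ∂_1 − rank ∂_2 = (28 − 10) − 17 = 1, and ∂_2 has invariant factor 2 > 1, so H_1 ≅ Z ⊕ Z/2Z.
  H_2: rank ker ∂_2 − rank ∂_3 = (17 − 17) − 0 = 0, and there is no ∂_3, so H_2 ≅ 0.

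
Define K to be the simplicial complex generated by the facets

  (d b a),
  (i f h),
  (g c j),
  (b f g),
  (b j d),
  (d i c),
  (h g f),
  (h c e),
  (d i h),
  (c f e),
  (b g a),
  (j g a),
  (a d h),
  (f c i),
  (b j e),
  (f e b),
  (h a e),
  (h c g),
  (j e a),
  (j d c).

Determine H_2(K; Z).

H_2 ≅ 0.

Order the vertices as a < b < c < d < e < f < g < h < i < j. Listing each simplex with vertices in this order, K has dimension 2 with simplices:

  0-simplices (10): a, b, c, d, e, f, g, h, i, j
  1-simplices (30): ab, ad, ae, ag, ah, aj, bd, be, bf, bg, bj, cd, ce, cf, cg, ch, ci, cj, dh, di, dj, ef, eh, ej, fg, fh, fi, gh, gj, hi
  2-simplices (20): abd, abg, adh, aeh, aej, agj, bdj, bef, bej, bfg, cdi, cdj, cef, ceh, cfi, cgh, cgj, dhi, fgh, fhi

so the chain groups are C_0 ≅ Z^10, C_1 ≅ Z^30, C_2 ≅ Z^20.

∂_1: C_1 → C_0 is given by ∂[p,q] = [q] − [p]. For instance
  ∂cf = f − c.
The resulting 10×30 matrix has rank 9, and its Smith normal form has invariant factors (1,1,1,1,1,1,1,1,1).

The boundary map ∂_2: C_2 → C_1 acts by ∂[p,q,r] = [q,r] − [p,r] + [p,q]. For instance
  ∂adh = dh − ah + ad,
  ∂bej = ej − bj + be.
The 30×20 boundary matrix has rank 20 and Smith normal form diag(1,1,1,1,1,1,1,1,1,1,1,1,1,1,1,1,1,1,1,2).

From H_k ≅ ker(∂_k) / im(∂_{k+1}) we obtain:

  H_2: rank ker ∂_2 − rank ∂_3 = (20 − 20) − 0 = 0, and there is no ∂_3, so H_2 ≅ 0.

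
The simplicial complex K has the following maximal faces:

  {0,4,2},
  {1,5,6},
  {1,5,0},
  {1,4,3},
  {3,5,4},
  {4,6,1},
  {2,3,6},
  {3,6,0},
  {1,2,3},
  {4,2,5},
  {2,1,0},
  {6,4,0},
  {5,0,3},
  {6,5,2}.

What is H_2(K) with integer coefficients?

H_2 ≅ Z.

Take the total order 0 < 1 < 2 < 3 < 4 < 5 < 6 on the vertex set. Then K (dimension 2) consists of the simplices:

  0-simplices (7): [0], [1], [2], [3], [4], [5], [6]
  1-simplices (21): [0,1], [0,2], [0,3], [0,4], [0,5], [0,6], [1,2], [1,3], [1,4], [1,5], [1,6], [2,3], [2,4], [2,5], [2,6], [3,4], [3,5], [3,6], [4,5], [4,6], [5,6]
  2-simplices (14): [0,1,2], [0,1,5], [0,2,4], [0,3,5], [0,3,6], [0,4,6], [1,2,3], [1,3,4], [1,4,6], [1,5,6], [2,3,6], [2,4,5], [2,5,6], [3,4,5]

giving chain groups C_0 ≅ Z^7, C_1 ≅ Z^21, C_2 ≅ Z^14.

Boundary ∂_1: C_1 → C_0 sends each edge [p,q] (with p < q) to q − p. For instance
  ∂[1,3] = [3] − [1].
The 7×21 boundary matrix has rank 6 and Smith normal form diag(1,1,1,1,1,1).

∂_2: C_2 → C_1 sends each 2-simplex [p,q,r] to [q,r] − [p,r] + [p,q]. For instance
  ∂[0,4,6] = [4,6] − [0,6] + [0,4],
  ∂[0,2,4] = [2,4] − [0,4] + [0,2].
As a 21×14 matrix over Z this has rank 13, with invariant factors (1,1,1,1,1,1,1,1,1,1,1,1,1).

Now H_k = ker ∂_k / im ∂_{k+1}, so:

  H_2: rank ker ∂_2 − rank ∂_3 = (14 − 13) − 0 = 1, and there is no ∂_3, so H_2 ≅ Z.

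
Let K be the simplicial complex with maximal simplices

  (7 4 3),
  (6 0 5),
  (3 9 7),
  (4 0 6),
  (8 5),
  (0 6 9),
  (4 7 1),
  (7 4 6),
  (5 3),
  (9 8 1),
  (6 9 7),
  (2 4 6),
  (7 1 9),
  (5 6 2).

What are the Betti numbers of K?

Order the vertices as 0 < 1 < 2 < 3 < 4 < 5 < 6 < 7 < 8 < 9. Listing each simplex with vertices in this order, K has dimension 2 with simplices:

  0-simplices (10): [0], [1], [2], [3], [4], [5], [6], [7], [8], [9]
  1-simplices (23): [0,4], [0,5], [0,6], [0,9], [1,4], [1,7], [1,8], [1,9], [2,4], [2,5], [2,6], [3,4], [3,5], [3,7], [3,9], [4,6], [4,7], [5,6], [5,8], [6,7], [6,9], [7,9], [8,9]
  2-simplices (12): [0,4,6], [0,5,6], [0,6,9], [1,4,7], [1,7,9], [1,8,9], [2,4,6], [2,5,6], [3,4,7], [3,7,9], [4,6,7], [6,7,9]

so the chain groups are C_0 ≅ Z^10, C_1 ≅ Z^23, C_2 ≅ Z^12.

Boundary ∂_1: C_1 → C_0 sends each edge [p,q] (with p < q) to q − p. For instance
  ∂[6,7] = [7] − [6].
This gives a 10×23 integer matrix of rank 9; reducing to Smith normal form yields diagonal entries (1,1,1,1,1,1,1,1,1).

The boundary map ∂_2: C_2 → C_1 maps a triangle to the signed sum of its edges. For instance
  ∂[0,6,9] = [6,9] − [0,9] + [0,6],
  ∂[3,4,7] = [4,7] − [3,7] + [3,4].
This gives a 23×12 integer matrix of rank 12; reducing to Smith normal form yields diagonal entries (1,1,1,1,1,1,1,1,1,1,1,1).

Reading off H_k = ker ∂_k / im ∂_{k+1}:

  H_0: rank C_0 − rank ∂_1 = 10 − 9 = 1, and the invariant factors of ∂_1 are all 1, so H_0 = Z.
  H_1: rank ker ∂_1 − rank ∂_2 = (23 − 9) − 12 = 2, and the invariant factors of ∂_2 are all 1, so H_1 = Z^2.
  H_2: rank ker ∂_2 − rank ∂_3 = (12 − 12) − 0 = 0, and there is no ∂_3, so H_2 = 0.

As a check, the Euler characteristic is 10 − 23 + 12 = -1, which agrees with 1 − 2 + 0 = -1.

Hence the Betti numbers are b_0 = 1, b_1 = 2, b_2 = 0.

b_0 = 1, b_1 = 2, b_2 = 0.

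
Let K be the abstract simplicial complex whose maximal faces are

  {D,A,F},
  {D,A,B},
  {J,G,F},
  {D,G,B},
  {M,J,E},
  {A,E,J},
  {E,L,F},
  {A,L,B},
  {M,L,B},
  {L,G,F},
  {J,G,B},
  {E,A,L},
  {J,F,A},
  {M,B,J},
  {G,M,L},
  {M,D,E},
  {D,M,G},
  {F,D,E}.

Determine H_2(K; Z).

Fix the vertex order A < B < D < E < F < G < J < L < M and write every simplex with vertices in increasing order. Then dim K = 2 and the simplices of K are:

  0-simplices (9): A, B, D, E, F, G, J, L, M
  1-simplices (27): AB, AD, AE, AF, AJ, AL, BD, BG, BJ, BL, BM, DE, DF, DG, DM, EF, EJ, EL, EM, FG, FJ, FL, GJ, GL, GM, JM, LM
  2-simplices (18): ABD, ABL, ADF, AEJ, AEL, AFJ, BDG, BGJ, BJM, BLM, DEF, DEM, DGM, EFL, EJM, FGJ, FGL, GLM

giving chain groups C_0 ≅ Z^9, C_1 ≅ Z^27, C_2 ≅ Z^18.

Boundary ∂_1: C_1 → C_0 maps an edge to its endpoints' difference, ∂[p,q] = q − p.
This gives a 9×27 integer matrix of rank 8; reducing to Smith normal form yields diagonal entries (1,1,1,1,1,1,1,1).

∂_2: C_2 → C_1 maps a triangle to the signed sum of its edges. For instance
  ∂BGJ = GJ − BJ + BG,
  ∂AEJ = EJ − AJ + AE.
The resulting 27×18 matrix has rank 18, and its Smith normal form has invariant factors (1,1,1,1,1,1,1,1,1,1,1,1,1,1,1,1,1,2).

Now H_k = ker ∂_k / im ∂_{k+1}, so:

  H_2: rank ker ∂_2 − rank ∂_3 = (18 − 18) − 0 = 0, and there is no ∂_3, so H_2 ≅ 0.

H_2 = 0.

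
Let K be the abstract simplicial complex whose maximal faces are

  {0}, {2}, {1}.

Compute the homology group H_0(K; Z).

H_0 = Z^3.

Fix the vertex order 0 < 1 < 2 and write every simplex with vertices in increasing order. Then dim K = 0 and the simplices of K are:

  0-simplices (3): [0], [1], [2]

giving chain groups C_0 ≅ Z^3.

Reading off H_k = ker ∂_k / im ∂_{k+1}:

  H_0: rank C_0 − rank ∂_1 = 3 − 0 = 3, and there is no ∂_1, so H_0 ≅ Z^3.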